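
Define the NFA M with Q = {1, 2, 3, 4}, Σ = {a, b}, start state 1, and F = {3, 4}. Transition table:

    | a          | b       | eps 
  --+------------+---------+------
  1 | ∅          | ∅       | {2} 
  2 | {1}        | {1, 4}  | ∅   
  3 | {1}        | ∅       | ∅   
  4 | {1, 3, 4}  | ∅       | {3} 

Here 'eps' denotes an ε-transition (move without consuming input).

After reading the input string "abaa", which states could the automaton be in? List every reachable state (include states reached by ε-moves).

Start: ε-closure({1}) = {1, 2}.
Read 'a': 1→∅, 2→{1}; union {1}; ε-closure = {1, 2}.
Read 'b': 1→∅, 2→{1, 4}; union {1, 4}; ε-closure = {1, 2, 3, 4}.
Read 'a': 1→∅, 2→{1}, 3→{1}, 4→{1, 3, 4}; union {1, 3, 4}; ε-closure = {1, 2, 3, 4}.
Read 'a': 1→∅, 2→{1}, 3→{1}, 4→{1, 3, 4}; union {1, 3, 4}; ε-closure = {1, 2, 3, 4}.

{1, 2, 3, 4}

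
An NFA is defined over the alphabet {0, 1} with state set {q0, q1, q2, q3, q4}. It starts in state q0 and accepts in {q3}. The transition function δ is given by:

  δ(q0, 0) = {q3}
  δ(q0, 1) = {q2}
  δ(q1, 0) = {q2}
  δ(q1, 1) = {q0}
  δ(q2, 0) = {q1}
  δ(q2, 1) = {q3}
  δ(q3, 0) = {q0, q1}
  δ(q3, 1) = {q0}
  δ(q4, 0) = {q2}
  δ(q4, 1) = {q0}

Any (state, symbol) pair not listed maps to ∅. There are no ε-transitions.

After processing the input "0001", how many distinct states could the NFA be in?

Start in {q0}.
Read '0': q0→{q3}; now {q3}.
Read '0': q3→{q0, q1}; now {q0, q1}.
Read '0': q0→{q3}, q1→{q2}; now {q2, q3}.
Read '1': q2→{q3}, q3→{q0}; now {q0, q3}.
That set has 2 states.

2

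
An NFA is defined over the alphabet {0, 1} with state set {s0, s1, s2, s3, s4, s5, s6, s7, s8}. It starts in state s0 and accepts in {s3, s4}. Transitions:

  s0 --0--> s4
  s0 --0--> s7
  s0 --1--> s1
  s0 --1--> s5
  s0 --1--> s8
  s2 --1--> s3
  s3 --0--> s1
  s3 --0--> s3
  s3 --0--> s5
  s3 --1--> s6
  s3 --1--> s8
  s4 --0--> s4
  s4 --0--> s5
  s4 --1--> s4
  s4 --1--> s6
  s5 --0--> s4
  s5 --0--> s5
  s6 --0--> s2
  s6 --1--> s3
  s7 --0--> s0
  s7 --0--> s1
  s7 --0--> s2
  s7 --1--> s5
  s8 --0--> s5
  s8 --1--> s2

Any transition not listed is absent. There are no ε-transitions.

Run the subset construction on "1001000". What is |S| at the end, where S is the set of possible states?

2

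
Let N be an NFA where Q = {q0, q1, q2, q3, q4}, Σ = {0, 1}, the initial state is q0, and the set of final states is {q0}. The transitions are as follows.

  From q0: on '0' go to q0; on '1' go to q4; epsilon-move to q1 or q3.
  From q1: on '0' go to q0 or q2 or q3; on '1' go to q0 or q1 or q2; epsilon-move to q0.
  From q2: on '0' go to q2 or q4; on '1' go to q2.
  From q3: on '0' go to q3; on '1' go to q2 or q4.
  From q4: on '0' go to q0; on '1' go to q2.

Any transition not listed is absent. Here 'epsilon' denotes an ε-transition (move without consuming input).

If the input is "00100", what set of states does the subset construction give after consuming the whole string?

{q0, q1, q2, q3, q4}

Start: ε-closure({q0}) = {q0, q1, q3}.
Read '0': {q0, q1, q3} → {q0, q1, q2, q3}.
Read '0': {q0, q1, q2, q3} → {q0, q1, q2, q3, q4}.
Read '1': {q0, q1, q2, q3, q4} → {q0, q1, q2, q3, q4}.
Read '0': {q0, q1, q2, q3, q4} → {q0, q1, q2, q3, q4}.
Read '0': {q0, q1, q2, q3, q4} → {q0, q1, q2, q3, q4}.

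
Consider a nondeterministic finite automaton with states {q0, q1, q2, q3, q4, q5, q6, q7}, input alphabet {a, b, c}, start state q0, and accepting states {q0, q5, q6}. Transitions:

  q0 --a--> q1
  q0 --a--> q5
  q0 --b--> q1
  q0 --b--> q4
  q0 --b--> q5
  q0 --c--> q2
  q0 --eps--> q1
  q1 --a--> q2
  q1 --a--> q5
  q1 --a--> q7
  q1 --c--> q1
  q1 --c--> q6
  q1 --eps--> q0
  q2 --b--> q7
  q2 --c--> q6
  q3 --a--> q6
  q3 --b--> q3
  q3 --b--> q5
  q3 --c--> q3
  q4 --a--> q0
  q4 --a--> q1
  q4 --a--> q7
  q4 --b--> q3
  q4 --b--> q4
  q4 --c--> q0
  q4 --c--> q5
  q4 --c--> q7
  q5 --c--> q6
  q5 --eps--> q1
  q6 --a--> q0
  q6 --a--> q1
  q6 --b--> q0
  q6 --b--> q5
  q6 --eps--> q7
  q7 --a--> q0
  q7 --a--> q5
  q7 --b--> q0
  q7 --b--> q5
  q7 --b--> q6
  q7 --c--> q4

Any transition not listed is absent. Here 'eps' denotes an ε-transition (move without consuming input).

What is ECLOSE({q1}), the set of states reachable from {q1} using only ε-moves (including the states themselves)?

{q0, q1}

Begin with {q1}.
ε-move q1 → q0; add q0.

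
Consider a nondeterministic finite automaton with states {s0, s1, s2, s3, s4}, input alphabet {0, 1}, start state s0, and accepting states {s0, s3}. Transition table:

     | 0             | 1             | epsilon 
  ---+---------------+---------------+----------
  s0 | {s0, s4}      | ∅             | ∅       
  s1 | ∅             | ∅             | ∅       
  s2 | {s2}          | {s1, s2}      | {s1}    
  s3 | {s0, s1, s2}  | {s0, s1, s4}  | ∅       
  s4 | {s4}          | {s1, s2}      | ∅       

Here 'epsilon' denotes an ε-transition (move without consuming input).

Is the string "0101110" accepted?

No

Start in {s0}.
Read '0': {s0} → {s0, s4}.
Read '1': {s0, s4} → {s1, s2}.
Read '0': {s1, s2} → {s1, s2}.
Read '1': {s1, s2} → {s1, s2}.
Read '1': {s1, s2} → {s1, s2}.
Read '1': {s1, s2} → {s1, s2}.
Read '0': {s1, s2} → {s1, s2}.
The final set {s1, s2} contains no accepting state.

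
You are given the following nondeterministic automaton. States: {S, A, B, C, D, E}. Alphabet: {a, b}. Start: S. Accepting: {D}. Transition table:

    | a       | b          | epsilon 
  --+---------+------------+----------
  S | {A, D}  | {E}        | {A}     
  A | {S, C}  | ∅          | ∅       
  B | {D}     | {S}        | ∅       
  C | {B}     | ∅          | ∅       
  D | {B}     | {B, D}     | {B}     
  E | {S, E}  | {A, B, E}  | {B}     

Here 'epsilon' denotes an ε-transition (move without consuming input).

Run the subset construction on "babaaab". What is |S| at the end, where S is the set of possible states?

Start: ε-closure({S}) = {S, A}.
Read 'b': {S, A} → {B, E}.
Read 'a': {B, E} → {S, A, B, D, E}.
Read 'b': {S, A, B, D, E} → {S, A, B, D, E}.
Read 'a': {S, A, B, D, E} → {S, A, B, C, D, E}.
Read 'a': {S, A, B, C, D, E} → {S, A, B, C, D, E}.
Read 'a': {S, A, B, C, D, E} → {S, A, B, C, D, E}.
Read 'b': {S, A, B, C, D, E} → {S, A, B, D, E}.
That set has 5 states.

5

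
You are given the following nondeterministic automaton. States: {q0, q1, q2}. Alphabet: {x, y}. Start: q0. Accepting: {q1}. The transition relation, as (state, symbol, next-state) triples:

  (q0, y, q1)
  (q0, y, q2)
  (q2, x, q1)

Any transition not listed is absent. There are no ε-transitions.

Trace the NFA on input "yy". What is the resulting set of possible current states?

∅

Start in {q0}.
Read 'y': q0→{q1, q2}; now {q1, q2}.
Read 'y': q1→∅, q2→∅; now ∅.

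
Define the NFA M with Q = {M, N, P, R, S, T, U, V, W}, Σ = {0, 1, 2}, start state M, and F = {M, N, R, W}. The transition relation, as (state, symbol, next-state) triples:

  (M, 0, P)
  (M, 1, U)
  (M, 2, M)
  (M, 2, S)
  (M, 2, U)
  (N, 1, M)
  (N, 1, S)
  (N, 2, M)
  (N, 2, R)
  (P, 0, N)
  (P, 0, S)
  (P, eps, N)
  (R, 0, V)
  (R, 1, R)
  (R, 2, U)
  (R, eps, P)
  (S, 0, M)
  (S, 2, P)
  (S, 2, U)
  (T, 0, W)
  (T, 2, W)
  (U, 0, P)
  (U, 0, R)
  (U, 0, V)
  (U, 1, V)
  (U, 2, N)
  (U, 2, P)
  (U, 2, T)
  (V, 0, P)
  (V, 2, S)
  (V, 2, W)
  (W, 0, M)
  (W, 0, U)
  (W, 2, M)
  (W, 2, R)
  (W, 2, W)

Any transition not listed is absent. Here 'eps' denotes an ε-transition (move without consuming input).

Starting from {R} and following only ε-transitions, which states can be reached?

Begin with {R}.
ε-move R → P; add P.
ε-move P → N; add N.

{N, P, R}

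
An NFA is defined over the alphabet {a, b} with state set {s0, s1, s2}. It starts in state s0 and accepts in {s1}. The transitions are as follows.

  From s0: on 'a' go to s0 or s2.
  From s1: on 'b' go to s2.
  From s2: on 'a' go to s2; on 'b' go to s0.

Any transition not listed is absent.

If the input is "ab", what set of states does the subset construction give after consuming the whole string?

{s0}

Start in {s0}.
Read 'a': {s0} → {s0, s2}.
Read 'b': {s0, s2} → {s0}.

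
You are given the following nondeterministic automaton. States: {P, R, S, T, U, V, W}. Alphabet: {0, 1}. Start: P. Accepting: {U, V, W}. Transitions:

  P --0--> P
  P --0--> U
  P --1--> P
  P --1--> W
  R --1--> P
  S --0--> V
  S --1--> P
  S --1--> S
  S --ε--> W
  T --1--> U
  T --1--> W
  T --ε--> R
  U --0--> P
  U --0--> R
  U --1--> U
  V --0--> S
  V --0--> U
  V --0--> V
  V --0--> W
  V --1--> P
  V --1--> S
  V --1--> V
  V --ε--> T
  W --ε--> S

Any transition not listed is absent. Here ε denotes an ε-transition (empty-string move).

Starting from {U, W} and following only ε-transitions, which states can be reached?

{S, U, W}

Begin with {U, W}.
ε-move W → S; add S.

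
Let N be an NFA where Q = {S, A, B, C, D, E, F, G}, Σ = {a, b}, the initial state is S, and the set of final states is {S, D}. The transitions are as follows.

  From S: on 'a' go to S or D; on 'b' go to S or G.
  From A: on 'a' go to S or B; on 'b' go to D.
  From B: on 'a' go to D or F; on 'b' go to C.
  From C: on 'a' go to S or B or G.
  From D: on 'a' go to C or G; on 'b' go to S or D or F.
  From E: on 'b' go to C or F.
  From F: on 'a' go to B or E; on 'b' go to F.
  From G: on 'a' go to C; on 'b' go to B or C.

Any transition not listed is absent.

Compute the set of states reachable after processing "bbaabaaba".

{S, B, C, D, E, F, G}

Start in {S}.
Read 'b': S→{S, G}; now {S, G}.
Read 'b': S→{S, G}, G→{B, C}; now {S, B, C, G}.
Read 'a': S→{S, D}, B→{D, F}, C→{S, B, G}, G→{C}; now {S, B, C, D, F, G}.
Read 'a': S→{S, D}, B→{D, F}, C→{S, B, G}, D→{C, G}, F→{B, E}, G→{C}; now {S, B, C, D, E, F, G}.
Read 'b': S→{S, G}, B→{C}, C→∅, D→{S, D, F}, E→{C, F}, F→{F}, G→{B, C}; now {S, B, C, D, F, G}.
Read 'a': S→{S, D}, B→{D, F}, C→{S, B, G}, D→{C, G}, F→{B, E}, G→{C}; now {S, B, C, D, E, F, G}.
Read 'a': S→{S, D}, B→{D, F}, C→{S, B, G}, D→{C, G}, E→∅, F→{B, E}, G→{C}; now {S, B, C, D, E, F, G}.
Read 'b': S→{S, G}, B→{C}, C→∅, D→{S, D, F}, E→{C, F}, F→{F}, G→{B, C}; now {S, B, C, D, F, G}.
Read 'a': S→{S, D}, B→{D, F}, C→{S, B, G}, D→{C, G}, F→{B, E}, G→{C}; now {S, B, C, D, E, F, G}.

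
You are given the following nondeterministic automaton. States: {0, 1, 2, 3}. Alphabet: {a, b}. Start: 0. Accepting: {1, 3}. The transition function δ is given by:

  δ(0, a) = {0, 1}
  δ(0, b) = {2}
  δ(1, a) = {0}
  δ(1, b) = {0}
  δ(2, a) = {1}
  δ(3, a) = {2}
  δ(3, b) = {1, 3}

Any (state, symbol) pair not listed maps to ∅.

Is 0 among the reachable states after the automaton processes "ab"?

Yes

Start in {0}.
Read 'a': {0} → {0, 1}.
Read 'b': {0, 1} → {0, 2}.
State 0 is in {0, 2}.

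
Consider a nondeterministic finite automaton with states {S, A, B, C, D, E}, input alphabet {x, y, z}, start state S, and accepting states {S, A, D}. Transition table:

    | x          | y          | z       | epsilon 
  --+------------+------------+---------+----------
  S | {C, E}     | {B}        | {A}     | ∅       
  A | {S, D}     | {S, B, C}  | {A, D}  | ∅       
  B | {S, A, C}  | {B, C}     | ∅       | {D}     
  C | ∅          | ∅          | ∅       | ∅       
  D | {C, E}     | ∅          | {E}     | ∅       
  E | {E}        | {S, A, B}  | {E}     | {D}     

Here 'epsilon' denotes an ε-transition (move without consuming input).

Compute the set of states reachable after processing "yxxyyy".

Start in {S}.
Read 'y': S→{B}; union {B}; ε-closure = {B, D}.
Read 'x': B→{S, A, C}, D→{C, E}; union {S, A, C, E}; ε-closure = {S, A, C, D, E}.
Read 'x': S→{C, E}, A→{S, D}, C→∅, D→{C, E}, E→{E}; now {S, C, D, E}.
Read 'y': S→{B}, C→∅, D→∅, E→{S, A, B}; union {S, A, B}; ε-closure = {S, A, B, D}.
Read 'y': S→{B}, A→{S, B, C}, B→{B, C}, D→∅; union {S, B, C}; ε-closure = {S, B, C, D}.
Read 'y': S→{B}, B→{B, C}, C→∅, D→∅; union {B, C}; ε-closure = {B, C, D}.

{B, C, D}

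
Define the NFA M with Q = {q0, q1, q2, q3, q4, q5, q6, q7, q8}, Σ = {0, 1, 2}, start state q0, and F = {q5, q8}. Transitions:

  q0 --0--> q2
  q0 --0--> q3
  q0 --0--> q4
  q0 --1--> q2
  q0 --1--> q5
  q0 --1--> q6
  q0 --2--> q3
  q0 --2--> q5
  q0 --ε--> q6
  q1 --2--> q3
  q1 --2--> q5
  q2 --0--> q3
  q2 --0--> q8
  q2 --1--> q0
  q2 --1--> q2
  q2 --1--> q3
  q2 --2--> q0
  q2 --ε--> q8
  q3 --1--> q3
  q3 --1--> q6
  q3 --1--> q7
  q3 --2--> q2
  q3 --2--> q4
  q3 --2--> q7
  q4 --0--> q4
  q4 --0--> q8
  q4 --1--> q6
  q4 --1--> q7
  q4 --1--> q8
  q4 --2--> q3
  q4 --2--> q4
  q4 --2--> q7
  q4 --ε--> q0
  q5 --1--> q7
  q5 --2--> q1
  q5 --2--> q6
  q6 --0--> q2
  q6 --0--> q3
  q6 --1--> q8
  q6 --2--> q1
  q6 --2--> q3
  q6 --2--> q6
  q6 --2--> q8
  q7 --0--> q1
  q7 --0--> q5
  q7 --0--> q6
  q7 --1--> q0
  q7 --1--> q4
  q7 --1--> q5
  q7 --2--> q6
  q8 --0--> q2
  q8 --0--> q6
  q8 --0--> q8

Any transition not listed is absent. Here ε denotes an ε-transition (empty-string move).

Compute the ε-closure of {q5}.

{q5}

Begin with {q5}.
No ε-moves leave this set, so the closure equals the set itself.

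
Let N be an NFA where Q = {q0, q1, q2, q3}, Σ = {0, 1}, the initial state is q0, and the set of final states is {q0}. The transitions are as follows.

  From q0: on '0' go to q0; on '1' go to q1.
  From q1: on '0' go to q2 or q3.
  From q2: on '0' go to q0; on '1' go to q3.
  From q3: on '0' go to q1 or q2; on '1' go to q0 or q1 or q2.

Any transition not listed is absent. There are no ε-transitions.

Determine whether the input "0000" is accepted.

Yes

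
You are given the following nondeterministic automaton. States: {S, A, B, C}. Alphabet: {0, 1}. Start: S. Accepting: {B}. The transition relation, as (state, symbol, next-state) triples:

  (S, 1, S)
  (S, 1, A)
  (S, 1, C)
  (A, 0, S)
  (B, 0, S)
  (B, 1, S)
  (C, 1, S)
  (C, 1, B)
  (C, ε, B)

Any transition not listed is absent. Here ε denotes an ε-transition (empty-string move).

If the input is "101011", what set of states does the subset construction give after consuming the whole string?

{S, A, B, C}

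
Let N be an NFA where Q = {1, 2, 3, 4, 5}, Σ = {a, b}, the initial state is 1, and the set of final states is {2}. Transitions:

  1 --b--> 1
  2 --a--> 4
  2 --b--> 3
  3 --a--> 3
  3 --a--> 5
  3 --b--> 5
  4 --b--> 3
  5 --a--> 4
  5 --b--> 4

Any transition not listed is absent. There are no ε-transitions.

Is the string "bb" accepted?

No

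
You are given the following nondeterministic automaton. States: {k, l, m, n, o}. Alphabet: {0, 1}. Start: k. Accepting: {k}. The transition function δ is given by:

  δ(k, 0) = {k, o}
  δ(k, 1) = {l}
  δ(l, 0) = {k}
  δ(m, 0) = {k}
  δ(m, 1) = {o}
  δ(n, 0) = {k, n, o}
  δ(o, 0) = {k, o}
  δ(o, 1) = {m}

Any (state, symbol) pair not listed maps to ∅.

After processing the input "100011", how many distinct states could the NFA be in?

1

Start in {k}.
Read '1': k→{l}; now {l}.
Read '0': l→{k}; now {k}.
Read '0': k→{k, o}; now {k, o}.
Read '0': k→{k, o}, o→{k, o}; now {k, o}.
Read '1': k→{l}, o→{m}; now {l, m}.
Read '1': l→∅, m→{o}; now {o}.
That set has 1 state.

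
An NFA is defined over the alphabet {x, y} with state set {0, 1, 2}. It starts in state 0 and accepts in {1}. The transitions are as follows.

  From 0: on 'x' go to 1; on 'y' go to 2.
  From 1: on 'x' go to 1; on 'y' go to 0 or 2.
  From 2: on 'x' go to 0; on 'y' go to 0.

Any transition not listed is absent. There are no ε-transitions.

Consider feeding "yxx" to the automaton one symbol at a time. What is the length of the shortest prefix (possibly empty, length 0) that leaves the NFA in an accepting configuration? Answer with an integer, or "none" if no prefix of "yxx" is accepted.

3

Start in {0}.
Read 'y': {0} → {2}.
Read 'x': {2} → {0}.
Read 'x': {0} → {1}.
None of the earlier sets intersect F, but {1} does.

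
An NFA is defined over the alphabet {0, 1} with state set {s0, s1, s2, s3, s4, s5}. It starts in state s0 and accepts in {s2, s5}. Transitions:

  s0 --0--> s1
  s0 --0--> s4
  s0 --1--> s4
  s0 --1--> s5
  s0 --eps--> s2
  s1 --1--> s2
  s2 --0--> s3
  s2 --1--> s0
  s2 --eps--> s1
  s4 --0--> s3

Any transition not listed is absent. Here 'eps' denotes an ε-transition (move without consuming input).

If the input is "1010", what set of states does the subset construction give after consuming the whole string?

Start: ε-closure({s0}) = {s0, s1, s2}.
Read '1': s0→{s4, s5}, s1→{s2}, s2→{s0}; union {s0, s2, s4, s5}; ε-closure = {s0, s1, s2, s4, s5}.
Read '0': s0→{s1, s4}, s1→∅, s2→{s3}, s4→{s3}, s5→∅; now {s1, s3, s4}.
Read '1': s1→{s2}, s3→∅, s4→∅; union {s2}; ε-closure = {s1, s2}.
Read '0': s1→∅, s2→{s3}; now {s3}.

{s3}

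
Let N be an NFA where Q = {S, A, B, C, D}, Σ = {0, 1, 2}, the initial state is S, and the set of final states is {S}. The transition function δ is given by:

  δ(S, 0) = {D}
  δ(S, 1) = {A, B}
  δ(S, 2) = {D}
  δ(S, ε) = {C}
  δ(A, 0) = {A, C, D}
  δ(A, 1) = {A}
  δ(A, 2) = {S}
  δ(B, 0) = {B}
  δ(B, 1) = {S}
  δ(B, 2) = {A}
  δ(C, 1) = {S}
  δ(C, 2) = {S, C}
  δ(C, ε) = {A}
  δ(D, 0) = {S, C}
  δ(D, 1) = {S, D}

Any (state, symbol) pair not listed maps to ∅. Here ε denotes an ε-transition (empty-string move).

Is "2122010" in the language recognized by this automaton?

Start: ε-closure({S}) = {S, A, C}.
Read '2': S→{D}, A→{S}, C→{S, C}; union {S, C, D}; ε-closure = {S, A, C, D}.
Read '1': S→{A, B}, A→{A}, C→{S}, D→{S, D}; union {S, A, B, D}; ε-closure = {S, A, B, C, D}.
Read '2': S→{D}, A→{S}, B→{A}, C→{S, C}, D→∅; now {S, A, C, D}.
Read '2': S→{D}, A→{S}, C→{S, C}, D→∅; union {S, C, D}; ε-closure = {S, A, C, D}.
Read '0': S→{D}, A→{A, C, D}, C→∅, D→{S, C}; now {S, A, C, D}.
Read '1': S→{A, B}, A→{A}, C→{S}, D→{S, D}; union {S, A, B, D}; ε-closure = {S, A, B, C, D}.
Read '0': S→{D}, A→{A, C, D}, B→{B}, C→∅, D→{S, C}; now {S, A, B, C, D}.
The final set {S, A, B, C, D} contains the accepting state S.

Yes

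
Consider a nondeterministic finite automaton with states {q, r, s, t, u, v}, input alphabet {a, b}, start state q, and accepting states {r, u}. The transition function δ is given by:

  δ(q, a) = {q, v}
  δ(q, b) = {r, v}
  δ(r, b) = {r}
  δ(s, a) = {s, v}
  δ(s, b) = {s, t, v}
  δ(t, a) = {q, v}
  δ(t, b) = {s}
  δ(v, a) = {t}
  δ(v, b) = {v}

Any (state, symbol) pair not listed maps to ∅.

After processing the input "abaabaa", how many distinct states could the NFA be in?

2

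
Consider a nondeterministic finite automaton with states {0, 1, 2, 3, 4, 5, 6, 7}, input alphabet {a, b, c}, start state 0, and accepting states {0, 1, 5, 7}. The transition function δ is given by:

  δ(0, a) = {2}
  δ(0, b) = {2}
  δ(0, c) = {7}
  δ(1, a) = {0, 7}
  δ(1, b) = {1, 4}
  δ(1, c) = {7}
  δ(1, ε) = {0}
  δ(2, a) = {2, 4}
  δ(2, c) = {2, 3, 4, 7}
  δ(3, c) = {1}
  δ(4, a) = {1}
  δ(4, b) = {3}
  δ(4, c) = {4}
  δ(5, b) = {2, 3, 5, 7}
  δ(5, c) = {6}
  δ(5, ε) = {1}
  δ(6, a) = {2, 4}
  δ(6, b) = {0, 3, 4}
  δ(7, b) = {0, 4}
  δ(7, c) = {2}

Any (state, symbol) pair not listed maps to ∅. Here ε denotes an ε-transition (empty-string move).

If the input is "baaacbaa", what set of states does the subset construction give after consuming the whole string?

{0, 2, 4, 7}

Start in {0}.
Read 'b': {0} → {2}.
Read 'a': {2} → {2, 4}.
Read 'a': {2, 4} → {0, 1, 2, 4}.
Read 'a': {0, 1, 2, 4} → {0, 1, 2, 4, 7}.
Read 'c': {0, 1, 2, 4, 7} → {2, 3, 4, 7}.
Read 'b': {2, 3, 4, 7} → {0, 3, 4}.
Read 'a': {0, 3, 4} → {0, 1, 2}.
Read 'a': {0, 1, 2} → {0, 2, 4, 7}.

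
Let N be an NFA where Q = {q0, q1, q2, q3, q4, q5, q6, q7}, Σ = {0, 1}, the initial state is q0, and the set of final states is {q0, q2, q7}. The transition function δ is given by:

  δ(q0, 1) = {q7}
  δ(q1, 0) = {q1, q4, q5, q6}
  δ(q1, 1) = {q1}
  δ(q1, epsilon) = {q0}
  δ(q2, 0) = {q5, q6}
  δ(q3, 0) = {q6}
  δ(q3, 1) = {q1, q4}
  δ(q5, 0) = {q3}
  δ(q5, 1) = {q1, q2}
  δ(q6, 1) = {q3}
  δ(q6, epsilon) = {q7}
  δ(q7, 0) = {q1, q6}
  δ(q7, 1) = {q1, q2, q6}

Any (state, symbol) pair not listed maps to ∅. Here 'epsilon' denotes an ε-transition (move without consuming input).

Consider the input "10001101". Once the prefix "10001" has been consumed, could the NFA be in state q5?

Start in {q0}.
Read '1': {q0} → {q7}.
Read '0': {q7} → {q0, q1, q6, q7}.
Read '0': {q0, q1, q6, q7} → {q0, q1, q4, q5, q6, q7}.
Read '0': {q0, q1, q4, q5, q6, q7} → {q0, q1, q3, q4, q5, q6, q7}.
Read '1': {q0, q1, q3, q4, q5, q6, q7} → {q0, q1, q2, q3, q4, q6, q7}.
State q5 is not in {q0, q1, q2, q3, q4, q6, q7}.

No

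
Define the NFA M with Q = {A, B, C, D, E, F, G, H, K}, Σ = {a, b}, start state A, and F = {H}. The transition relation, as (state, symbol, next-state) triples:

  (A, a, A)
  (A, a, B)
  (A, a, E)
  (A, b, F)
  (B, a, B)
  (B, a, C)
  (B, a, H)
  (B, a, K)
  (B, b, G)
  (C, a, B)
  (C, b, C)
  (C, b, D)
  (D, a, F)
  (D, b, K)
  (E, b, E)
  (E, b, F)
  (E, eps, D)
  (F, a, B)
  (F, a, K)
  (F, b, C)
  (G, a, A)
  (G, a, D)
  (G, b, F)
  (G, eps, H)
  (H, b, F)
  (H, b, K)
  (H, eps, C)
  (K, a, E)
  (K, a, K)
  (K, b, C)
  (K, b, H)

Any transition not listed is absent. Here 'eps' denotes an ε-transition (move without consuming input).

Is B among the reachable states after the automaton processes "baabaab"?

Start in {A}.
Read 'b': {A} → {F}.
Read 'a': {F} → {B, K}.
Read 'a': {B, K} → {B, C, D, E, H, K}.
Read 'b': {B, C, D, E, H, K} → {C, D, E, F, G, H, K}.
Read 'a': {C, D, E, F, G, H, K} → {A, B, D, E, F, K}.
Read 'a': {A, B, D, E, F, K} → {A, B, C, D, E, F, H, K}.
Read 'b': {A, B, C, D, E, F, H, K} → {C, D, E, F, G, H, K}.
State B is not in {C, D, E, F, G, H, K}.

No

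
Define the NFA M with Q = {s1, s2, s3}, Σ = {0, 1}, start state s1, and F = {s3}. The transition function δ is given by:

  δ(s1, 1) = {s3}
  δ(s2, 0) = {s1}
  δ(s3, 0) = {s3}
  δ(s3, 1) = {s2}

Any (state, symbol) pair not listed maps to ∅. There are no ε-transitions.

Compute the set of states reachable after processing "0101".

Start in {s1}.
Read '0': s1→∅; now ∅.
The set is empty and remains empty for the remaining 3 symbols.

∅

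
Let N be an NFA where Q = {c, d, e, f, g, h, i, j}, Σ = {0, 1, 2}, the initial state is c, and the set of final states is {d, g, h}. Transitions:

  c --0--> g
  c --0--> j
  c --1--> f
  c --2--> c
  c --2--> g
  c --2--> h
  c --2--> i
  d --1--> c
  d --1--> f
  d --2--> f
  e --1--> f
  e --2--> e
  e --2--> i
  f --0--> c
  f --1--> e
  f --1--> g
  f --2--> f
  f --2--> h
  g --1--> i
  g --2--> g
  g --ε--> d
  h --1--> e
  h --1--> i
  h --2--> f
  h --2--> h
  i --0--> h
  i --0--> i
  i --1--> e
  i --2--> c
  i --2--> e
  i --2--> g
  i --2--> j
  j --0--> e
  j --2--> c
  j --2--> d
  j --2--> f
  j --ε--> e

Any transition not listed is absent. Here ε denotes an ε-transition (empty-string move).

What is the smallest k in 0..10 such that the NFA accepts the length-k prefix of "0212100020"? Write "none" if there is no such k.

Start in {c}.
Read '0': c→{g, j}; union {g, j}; ε-closure = {d, e, g, j}.
None of the earlier sets intersect F, but {d, e, g, j} does.

1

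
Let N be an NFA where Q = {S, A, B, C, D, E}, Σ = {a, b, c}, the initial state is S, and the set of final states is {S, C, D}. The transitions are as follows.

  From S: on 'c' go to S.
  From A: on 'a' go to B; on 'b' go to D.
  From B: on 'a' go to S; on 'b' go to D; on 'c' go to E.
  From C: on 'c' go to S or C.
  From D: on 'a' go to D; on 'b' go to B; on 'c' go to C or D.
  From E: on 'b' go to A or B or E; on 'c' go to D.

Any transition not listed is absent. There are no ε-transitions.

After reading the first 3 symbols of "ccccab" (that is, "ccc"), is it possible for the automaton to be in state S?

Start in {S}.
Read 'c': S→{S}; now {S}.
Read 'c': S→{S}; now {S}.
Read 'c': S→{S}; now {S}.
State S is in {S}.

Yes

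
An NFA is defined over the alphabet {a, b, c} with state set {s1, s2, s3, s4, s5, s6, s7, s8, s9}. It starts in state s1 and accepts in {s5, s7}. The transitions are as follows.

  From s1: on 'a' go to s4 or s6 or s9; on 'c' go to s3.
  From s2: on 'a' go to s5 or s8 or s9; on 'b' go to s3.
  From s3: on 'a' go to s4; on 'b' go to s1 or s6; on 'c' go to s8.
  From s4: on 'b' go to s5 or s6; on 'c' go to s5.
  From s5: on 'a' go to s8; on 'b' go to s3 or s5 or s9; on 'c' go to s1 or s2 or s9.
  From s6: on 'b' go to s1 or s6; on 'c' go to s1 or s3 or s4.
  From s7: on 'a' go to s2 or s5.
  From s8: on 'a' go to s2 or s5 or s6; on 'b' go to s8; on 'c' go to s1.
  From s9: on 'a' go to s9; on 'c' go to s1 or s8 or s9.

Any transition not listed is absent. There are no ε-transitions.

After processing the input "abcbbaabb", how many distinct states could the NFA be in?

5

Start in {s1}.
Read 'a': {s1} → {s4, s6, s9}.
Read 'b': {s4, s6, s9} → {s1, s5, s6}.
Read 'c': {s1, s5, s6} → {s1, s2, s3, s4, s9}.
Read 'b': {s1, s2, s3, s4, s9} → {s1, s3, s5, s6}.
Read 'b': {s1, s3, s5, s6} → {s1, s3, s5, s6, s9}.
Read 'a': {s1, s3, s5, s6, s9} → {s4, s6, s8, s9}.
Read 'a': {s4, s6, s8, s9} → {s2, s5, s6, s9}.
Read 'b': {s2, s5, s6, s9} → {s1, s3, s5, s6, s9}.
Read 'b': {s1, s3, s5, s6, s9} → {s1, s3, s5, s6, s9}.
That set has 5 states.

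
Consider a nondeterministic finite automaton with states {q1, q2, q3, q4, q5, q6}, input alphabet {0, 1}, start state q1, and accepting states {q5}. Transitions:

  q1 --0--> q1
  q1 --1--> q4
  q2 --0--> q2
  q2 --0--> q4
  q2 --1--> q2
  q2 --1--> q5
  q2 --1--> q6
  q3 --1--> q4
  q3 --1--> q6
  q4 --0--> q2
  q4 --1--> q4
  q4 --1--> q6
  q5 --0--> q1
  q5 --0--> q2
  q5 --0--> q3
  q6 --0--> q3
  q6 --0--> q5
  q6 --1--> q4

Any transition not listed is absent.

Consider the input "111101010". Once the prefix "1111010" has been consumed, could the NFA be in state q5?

Yes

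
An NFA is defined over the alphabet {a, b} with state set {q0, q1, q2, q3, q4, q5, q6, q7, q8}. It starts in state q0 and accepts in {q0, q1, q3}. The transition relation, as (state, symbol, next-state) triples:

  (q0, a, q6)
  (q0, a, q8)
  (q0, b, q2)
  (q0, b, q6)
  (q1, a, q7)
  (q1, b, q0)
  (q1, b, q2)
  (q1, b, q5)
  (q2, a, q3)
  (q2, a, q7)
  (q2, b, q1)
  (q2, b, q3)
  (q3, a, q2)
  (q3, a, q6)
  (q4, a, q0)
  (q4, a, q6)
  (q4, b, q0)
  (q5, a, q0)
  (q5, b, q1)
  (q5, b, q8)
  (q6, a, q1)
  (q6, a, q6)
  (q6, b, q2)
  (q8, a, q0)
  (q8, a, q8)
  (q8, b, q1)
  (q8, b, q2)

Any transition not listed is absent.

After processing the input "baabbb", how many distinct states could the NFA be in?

7

Start in {q0}.
Read 'b': q0→{q2, q6}; now {q2, q6}.
Read 'a': q2→{q3, q7}, q6→{q1, q6}; now {q1, q3, q6, q7}.
Read 'a': q1→{q7}, q3→{q2, q6}, q6→{q1, q6}, q7→∅; now {q1, q2, q6, q7}.
Read 'b': q1→{q0, q2, q5}, q2→{q1, q3}, q6→{q2}, q7→∅; now {q0, q1, q2, q3, q5}.
Read 'b': q0→{q2, q6}, q1→{q0, q2, q5}, q2→{q1, q3}, q3→∅, q5→{q1, q8}; now {q0, q1, q2, q3, q5, q6, q8}.
Read 'b': q0→{q2, q6}, q1→{q0, q2, q5}, q2→{q1, q3}, q3→∅, q5→{q1, q8}, q6→{q2}, q8→{q1, q2}; now {q0, q1, q2, q3, q5, q6, q8}.
That set has 7 states.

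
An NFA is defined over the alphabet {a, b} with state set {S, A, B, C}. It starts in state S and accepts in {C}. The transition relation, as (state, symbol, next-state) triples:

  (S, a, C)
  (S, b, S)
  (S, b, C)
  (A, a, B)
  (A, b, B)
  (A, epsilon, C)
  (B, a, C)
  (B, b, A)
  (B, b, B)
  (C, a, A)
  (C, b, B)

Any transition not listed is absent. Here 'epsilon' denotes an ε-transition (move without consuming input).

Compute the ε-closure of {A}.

{A, C}

Begin with {A}.
ε-move A → C; add C.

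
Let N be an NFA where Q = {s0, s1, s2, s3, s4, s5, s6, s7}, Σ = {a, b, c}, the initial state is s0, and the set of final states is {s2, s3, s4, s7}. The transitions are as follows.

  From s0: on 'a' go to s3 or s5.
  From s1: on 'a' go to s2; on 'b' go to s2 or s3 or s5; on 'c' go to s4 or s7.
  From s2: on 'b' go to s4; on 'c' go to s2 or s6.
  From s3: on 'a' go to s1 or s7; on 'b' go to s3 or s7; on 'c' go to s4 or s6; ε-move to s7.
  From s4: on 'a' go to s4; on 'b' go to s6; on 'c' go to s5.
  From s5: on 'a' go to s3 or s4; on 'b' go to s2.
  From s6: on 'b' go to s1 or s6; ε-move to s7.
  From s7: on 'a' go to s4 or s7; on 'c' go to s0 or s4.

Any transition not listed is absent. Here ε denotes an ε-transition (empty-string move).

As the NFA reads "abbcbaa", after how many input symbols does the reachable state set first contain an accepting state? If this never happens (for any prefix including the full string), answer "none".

Start in {s0}.
Read 'a': s0→{s3, s5}; union {s3, s5}; ε-closure = {s3, s5, s7}.
None of the earlier sets intersect F, but {s3, s5, s7} does.

1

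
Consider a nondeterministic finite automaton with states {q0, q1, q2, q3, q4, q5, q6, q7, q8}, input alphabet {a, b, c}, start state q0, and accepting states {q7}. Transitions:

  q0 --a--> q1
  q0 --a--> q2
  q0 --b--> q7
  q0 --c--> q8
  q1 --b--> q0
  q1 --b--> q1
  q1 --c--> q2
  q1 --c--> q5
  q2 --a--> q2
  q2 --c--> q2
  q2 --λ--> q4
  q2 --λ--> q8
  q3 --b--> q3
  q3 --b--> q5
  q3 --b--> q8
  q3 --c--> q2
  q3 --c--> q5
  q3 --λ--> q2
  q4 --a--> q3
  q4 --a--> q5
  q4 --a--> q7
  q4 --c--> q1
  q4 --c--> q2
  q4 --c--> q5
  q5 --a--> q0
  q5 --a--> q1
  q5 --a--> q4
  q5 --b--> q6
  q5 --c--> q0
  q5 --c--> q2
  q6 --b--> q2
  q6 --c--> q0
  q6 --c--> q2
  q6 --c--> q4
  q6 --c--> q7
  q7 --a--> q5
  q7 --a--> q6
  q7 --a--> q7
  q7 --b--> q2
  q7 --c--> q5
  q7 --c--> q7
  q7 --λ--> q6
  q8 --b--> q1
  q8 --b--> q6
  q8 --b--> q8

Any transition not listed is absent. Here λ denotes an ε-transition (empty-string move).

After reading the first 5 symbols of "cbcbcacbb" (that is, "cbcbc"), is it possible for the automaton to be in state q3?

No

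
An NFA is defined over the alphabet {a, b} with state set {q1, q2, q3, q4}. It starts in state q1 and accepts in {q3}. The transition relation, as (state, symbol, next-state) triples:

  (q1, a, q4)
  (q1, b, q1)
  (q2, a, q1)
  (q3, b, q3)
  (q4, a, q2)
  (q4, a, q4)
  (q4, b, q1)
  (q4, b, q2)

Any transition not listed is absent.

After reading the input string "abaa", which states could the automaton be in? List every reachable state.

{q2, q4}

Start in {q1}.
Read 'a': q1→{q4}; now {q4}.
Read 'b': q4→{q1, q2}; now {q1, q2}.
Read 'a': q1→{q4}, q2→{q1}; now {q1, q4}.
Read 'a': q1→{q4}, q4→{q2, q4}; now {q2, q4}.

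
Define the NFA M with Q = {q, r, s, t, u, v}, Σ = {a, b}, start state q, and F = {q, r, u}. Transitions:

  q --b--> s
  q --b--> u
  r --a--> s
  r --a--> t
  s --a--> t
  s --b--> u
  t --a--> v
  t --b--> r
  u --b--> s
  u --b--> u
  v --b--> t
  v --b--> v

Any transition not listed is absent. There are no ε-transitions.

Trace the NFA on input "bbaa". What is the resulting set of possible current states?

{v}

Start in {q}.
Read 'b': {q} → {s, u}.
Read 'b': {s, u} → {s, u}.
Read 'a': {s, u} → {t}.
Read 'a': {t} → {v}.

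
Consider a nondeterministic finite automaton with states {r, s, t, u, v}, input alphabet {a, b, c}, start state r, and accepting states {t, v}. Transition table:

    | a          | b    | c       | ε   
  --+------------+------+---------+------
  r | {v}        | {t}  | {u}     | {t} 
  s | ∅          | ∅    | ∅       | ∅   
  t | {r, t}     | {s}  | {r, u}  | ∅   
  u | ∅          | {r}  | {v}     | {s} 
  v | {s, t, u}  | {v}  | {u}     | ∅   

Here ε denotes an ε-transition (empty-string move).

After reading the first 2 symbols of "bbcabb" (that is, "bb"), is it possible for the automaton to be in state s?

Yes

Start: ε-closure({r}) = {r, t}.
Read 'b': r→{t}, t→{s}; now {s, t}.
Read 'b': s→∅, t→{s}; now {s}.
State s is in {s}.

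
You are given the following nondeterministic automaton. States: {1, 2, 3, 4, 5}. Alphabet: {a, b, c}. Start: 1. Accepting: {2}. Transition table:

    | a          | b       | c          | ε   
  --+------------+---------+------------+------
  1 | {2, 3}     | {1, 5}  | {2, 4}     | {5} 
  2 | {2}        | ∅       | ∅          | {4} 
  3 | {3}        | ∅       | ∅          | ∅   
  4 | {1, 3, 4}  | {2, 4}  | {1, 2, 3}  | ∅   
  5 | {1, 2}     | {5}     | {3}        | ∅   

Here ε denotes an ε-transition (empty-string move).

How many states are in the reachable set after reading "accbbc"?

5

Start: ε-closure({1}) = {1, 5}.
Read 'a': 1→{2, 3}, 5→{1, 2}; union {1, 2, 3}; ε-closure = {1, 2, 3, 4, 5}.
Read 'c': 1→{2, 4}, 2→∅, 3→∅, 4→{1, 2, 3}, 5→{3}; union {1, 2, 3, 4}; ε-closure = {1, 2, 3, 4, 5}.
Read 'c': 1→{2, 4}, 2→∅, 3→∅, 4→{1, 2, 3}, 5→{3}; union {1, 2, 3, 4}; ε-closure = {1, 2, 3, 4, 5}.
Read 'b': 1→{1, 5}, 2→∅, 3→∅, 4→{2, 4}, 5→{5}; now {1, 2, 4, 5}.
Read 'b': 1→{1, 5}, 2→∅, 4→{2, 4}, 5→{5}; now {1, 2, 4, 5}.
Read 'c': 1→{2, 4}, 2→∅, 4→{1, 2, 3}, 5→{3}; union {1, 2, 3, 4}; ε-closure = {1, 2, 3, 4, 5}.
That set has 5 states.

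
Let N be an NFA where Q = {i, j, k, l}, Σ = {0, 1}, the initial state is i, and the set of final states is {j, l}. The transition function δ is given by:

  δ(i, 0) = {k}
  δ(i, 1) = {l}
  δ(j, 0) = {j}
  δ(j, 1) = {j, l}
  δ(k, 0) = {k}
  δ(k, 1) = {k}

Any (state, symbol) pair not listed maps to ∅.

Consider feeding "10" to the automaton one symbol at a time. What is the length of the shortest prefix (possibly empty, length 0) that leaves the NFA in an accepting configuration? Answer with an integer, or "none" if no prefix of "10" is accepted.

1

Start in {i}.
Read '1': i→{l}; now {l}.
None of the earlier sets intersect F, but {l} does.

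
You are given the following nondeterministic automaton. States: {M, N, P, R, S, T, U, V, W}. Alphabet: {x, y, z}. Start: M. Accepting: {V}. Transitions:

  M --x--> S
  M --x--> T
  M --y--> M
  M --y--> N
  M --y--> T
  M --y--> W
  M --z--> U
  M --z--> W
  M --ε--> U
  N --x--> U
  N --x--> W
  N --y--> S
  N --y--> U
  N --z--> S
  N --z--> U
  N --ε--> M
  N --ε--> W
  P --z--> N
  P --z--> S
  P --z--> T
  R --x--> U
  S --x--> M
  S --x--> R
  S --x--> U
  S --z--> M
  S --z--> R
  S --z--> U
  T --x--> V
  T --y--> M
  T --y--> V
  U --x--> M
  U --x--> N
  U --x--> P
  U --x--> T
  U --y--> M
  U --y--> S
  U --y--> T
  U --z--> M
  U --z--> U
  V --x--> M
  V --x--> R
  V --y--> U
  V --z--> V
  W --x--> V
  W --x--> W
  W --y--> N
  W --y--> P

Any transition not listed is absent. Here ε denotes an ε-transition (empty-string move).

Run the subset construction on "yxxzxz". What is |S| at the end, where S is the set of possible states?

8

Start: ε-closure({M}) = {M, U}.
Read 'y': {M, U} → {M, N, S, T, U, W}.
Read 'x': {M, N, S, T, U, W} → {M, N, P, R, S, T, U, V, W}.
Read 'x': {M, N, P, R, S, T, U, V, W} → {M, N, P, R, S, T, U, V, W}.
Read 'z': {M, N, P, R, S, T, U, V, W} → {M, N, R, S, T, U, V, W}.
Read 'x': {M, N, R, S, T, U, V, W} → {M, N, P, R, S, T, U, V, W}.
Read 'z': {M, N, P, R, S, T, U, V, W} → {M, N, R, S, T, U, V, W}.
That set has 8 states.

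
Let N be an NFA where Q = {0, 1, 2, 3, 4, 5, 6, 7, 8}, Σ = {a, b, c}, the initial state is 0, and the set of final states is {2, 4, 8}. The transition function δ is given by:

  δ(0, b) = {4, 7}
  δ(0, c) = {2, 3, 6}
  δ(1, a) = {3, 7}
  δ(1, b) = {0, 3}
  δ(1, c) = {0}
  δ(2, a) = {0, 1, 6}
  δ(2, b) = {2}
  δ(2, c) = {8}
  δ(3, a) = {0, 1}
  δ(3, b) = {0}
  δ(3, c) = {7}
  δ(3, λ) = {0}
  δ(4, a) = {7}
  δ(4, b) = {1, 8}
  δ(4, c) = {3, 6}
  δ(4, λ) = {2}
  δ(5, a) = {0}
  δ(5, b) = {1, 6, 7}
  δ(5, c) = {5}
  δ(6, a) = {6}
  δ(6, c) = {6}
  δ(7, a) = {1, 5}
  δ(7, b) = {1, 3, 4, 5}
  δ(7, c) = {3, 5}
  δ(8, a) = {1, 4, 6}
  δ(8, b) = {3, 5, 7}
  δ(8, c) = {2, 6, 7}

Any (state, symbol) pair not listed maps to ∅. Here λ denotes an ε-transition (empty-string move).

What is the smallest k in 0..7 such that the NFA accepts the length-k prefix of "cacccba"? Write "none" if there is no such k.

1

Start in {0}.
Read 'c': 0→{2, 3, 6}; union {2, 3, 6}; ε-closure = {0, 2, 3, 6}.
None of the earlier sets intersect F, but {0, 2, 3, 6} does.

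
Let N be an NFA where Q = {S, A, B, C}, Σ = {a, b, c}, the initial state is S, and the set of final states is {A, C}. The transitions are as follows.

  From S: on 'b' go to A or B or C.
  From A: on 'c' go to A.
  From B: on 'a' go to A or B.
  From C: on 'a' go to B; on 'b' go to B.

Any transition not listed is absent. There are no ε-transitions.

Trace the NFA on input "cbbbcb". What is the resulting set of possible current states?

∅

Start in {S}.
Read 'c': {S} → ∅.
The set is empty and remains empty for the remaining 5 symbols.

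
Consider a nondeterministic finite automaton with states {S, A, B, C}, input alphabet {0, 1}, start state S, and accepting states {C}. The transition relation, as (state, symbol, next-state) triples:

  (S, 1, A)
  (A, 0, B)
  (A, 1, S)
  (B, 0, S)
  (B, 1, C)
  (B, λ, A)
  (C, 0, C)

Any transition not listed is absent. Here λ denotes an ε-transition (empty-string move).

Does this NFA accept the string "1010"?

Yes

Start in {S}.
Read '1': {S} → {A}.
Read '0': {A} → {A, B}.
Read '1': {A, B} → {S, C}.
Read '0': {S, C} → {C}.
The final set {C} contains the accepting state C.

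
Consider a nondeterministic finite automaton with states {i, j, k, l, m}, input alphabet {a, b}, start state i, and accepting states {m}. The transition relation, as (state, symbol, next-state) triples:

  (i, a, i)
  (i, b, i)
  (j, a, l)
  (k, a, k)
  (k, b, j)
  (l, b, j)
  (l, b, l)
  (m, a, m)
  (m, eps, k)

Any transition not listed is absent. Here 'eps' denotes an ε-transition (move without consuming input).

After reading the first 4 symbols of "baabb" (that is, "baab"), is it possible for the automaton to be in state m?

Start in {i}.
Read 'b': {i} → {i}.
Read 'a': {i} → {i}.
Read 'a': {i} → {i}.
Read 'b': {i} → {i}.
State m is not in {i}.

No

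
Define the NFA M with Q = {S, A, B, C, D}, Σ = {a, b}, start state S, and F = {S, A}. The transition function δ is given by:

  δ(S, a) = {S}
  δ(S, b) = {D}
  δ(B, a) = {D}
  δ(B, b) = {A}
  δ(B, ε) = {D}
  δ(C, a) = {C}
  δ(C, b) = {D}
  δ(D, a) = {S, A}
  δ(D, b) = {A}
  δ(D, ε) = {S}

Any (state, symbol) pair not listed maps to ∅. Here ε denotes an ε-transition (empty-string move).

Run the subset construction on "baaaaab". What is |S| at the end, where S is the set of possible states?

2

Start in {S}.
Read 'b': S→{D}; union {D}; ε-closure = {S, D}.
Read 'a': S→{S}, D→{S, A}; now {S, A}.
Read 'a': S→{S}, A→∅; now {S}.
Read 'a': S→{S}; now {S}.
Read 'a': S→{S}; now {S}.
Read 'a': S→{S}; now {S}.
Read 'b': S→{D}; union {D}; ε-closure = {S, D}.
That set has 2 states.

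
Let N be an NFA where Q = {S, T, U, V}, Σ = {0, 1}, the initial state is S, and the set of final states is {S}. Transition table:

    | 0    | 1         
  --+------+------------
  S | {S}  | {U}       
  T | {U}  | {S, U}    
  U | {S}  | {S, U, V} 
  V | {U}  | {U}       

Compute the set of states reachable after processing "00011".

{S, U, V}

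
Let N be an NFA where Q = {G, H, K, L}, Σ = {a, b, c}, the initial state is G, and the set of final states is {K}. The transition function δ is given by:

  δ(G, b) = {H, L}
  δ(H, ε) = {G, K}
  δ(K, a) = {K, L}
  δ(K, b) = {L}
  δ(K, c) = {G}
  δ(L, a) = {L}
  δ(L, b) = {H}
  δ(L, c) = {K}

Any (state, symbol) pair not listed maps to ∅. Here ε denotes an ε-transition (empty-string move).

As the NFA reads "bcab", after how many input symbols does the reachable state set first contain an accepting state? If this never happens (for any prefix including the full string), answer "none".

1

Start in {G}.
Read 'b': {G} → {G, H, K, L}.
None of the earlier sets intersect F, but {G, H, K, L} does.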